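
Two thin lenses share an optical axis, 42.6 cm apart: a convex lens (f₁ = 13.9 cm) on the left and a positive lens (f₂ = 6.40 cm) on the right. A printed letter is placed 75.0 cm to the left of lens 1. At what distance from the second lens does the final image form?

8.54 cm

Lens 1: 1/d_i1 = 1/f₁ − 1/d_o1 = 1/(13.9) − 1/(75.0) = 0.05861, so d_i1 = 17.06 cm.
The intermediate image is 17.06 cm to the right of lens 1, which is 42.6 − (17.06) = 25.54 cm to the left of lens 2, so d_o2 = +25.54 cm.
Lens 2: 1/d_i2 = 1/f₂ − 1/d_o2 = 1/(6.40) − 1/(25.54) = 0.1171, so d_i2 = 8.54 cm.
The final image is real, 8.54 cm to the right of lens 2 (overall magnification ≈ 0.076).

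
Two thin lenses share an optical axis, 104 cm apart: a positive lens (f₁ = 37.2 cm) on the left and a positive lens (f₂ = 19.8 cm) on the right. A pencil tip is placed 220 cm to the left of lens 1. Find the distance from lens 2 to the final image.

Lens 1: 1/d_i1 = 1/f₁ − 1/d_o1 = 1/(37.2) − 1/(220) = 0.02234, so d_i1 = 44.77 cm.
The intermediate image is 44.77 cm to the right of lens 1, which is 104 − (44.77) = 59.23 cm to the left of lens 2, so d_o2 = +59.23 cm.
Lens 2: 1/d_i2 = 1/f₂ − 1/d_o2 = 1/(19.8) − 1/(59.23) = 0.03362, so d_i2 = 29.7 cm.
The final image is real, 29.7 cm to the right of lens 2 (overall magnification ≈ 0.10).

29.7 cm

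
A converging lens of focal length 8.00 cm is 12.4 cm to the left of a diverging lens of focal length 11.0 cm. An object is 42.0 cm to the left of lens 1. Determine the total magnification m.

m = -0.191

Lens 1: 1/d_i1 = 1/(8.00) − 1/(42.0) = 0.1012, so d_i1 = 9.882 cm; m₁ = −d_i1/d_o1 = -0.2353.
d_o2 = 12.4 − (9.882) = 2.518 cm.
f₂ = −11.0 cm (diverging).
Lens 2: 1/d_i2 = 1/(-11.0) − 1/(2.518) = -0.4880, so d_i2 = -2.049 cm; m₂ = −d_i2/d_o2 = +0.8137.
m = m₁·m₂ = (-0.2353)(+0.8137) = -0.191.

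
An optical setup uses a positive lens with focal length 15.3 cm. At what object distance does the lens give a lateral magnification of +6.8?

13.1 cm

m = −d_i/d_o ⇒ d_i = −m·d_o.
1/f = 1/d_o + 1/d_i = 1/d_o − 1/(m·d_o) = (1 − 1/m)/d_o, so d_o = f(1 − 1/m) = (15.30)(1 − 1/(+6.8)) = 13.1 cm.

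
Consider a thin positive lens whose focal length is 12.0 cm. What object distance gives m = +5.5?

m = −d_i/d_o ⇒ d_i = −m·d_o.
1/f = 1/d_o + 1/d_i = 1/d_o − 1/(m·d_o) = (1 − 1/m)/d_o, so d_o = f(1 − 1/m) = (12.00)(1 − 1/(+5.5)) = 9.82 cm.

9.82 cm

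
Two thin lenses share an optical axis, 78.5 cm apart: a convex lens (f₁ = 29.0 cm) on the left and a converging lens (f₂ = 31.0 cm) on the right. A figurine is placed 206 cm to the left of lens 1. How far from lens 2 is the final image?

Lens 1: 1/d_i1 = 1/f₁ − 1/d_o1 = 1/(29.0) − 1/(206) = 0.02963, so d_i1 = 33.75 cm.
The intermediate image is 33.75 cm to the right of lens 1, which is 78.5 − (33.75) = 44.75 cm to the left of lens 2, so d_o2 = +44.75 cm.
Lens 2: 1/d_i2 = 1/f₂ − 1/d_o2 = 1/(31.0) − 1/(44.75) = 0.009912, so d_i2 = 101 cm.
The final image is real, 101 cm to the right of lens 2 (overall magnification ≈ 0.37).

101 cm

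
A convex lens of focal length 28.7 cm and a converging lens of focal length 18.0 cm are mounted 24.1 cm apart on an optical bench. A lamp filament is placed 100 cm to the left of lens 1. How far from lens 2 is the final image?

Lens 1: 1/d_i1 = 1/f₁ − 1/d_o1 = 1/(28.7) − 1/(100) = 0.02484, so d_i1 = 40.25 cm.
The intermediate image is 40.25 cm to the right of lens 1, which lies 16.15 cm to the right of lens 2 — a virtual object — so d_o2 = −16.15 cm.
Lens 2: 1/d_i2 = 1/f₂ − 1/d_o2 = 1/(18.0) − 1/(-16.15) = 0.1175, so d_i2 = 8.51 cm.
The final image is real, 8.51 cm to the right of lens 2 (overall magnification ≈ -0.21).

8.51 cm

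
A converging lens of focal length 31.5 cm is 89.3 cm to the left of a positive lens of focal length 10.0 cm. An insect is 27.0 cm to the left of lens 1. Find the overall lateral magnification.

Lens 1: 1/d_i1 = 1/(31.5) − 1/(27.0) = -0.005291, so d_i1 = -189.0 cm; m₁ = −d_i1/d_o1 = +7.000.
d_o2 = 89.3 − (-189.0) = 278.3 cm.
Lens 2: 1/d_i2 = 1/(10.0) − 1/(278.3) = 0.09641, so d_i2 = 10.37 cm; m₂ = −d_i2/d_o2 = -0.03727.
m = m₁·m₂ = (+7.000)(-0.03727) = -0.261.

m = -0.261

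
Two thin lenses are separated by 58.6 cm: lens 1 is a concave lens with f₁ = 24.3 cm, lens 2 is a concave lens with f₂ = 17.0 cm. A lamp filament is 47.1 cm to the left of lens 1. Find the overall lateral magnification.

m = +0.0631

f₁ = −24.3 cm (diverging).
Lens 1: 1/d_i1 = 1/(-24.3) − 1/(47.1) = -0.06238, so d_i1 = -16.03 cm; m₁ = −d_i1/d_o1 = +0.3403.
d_o2 = 58.6 − (-16.03) = 74.63 cm.
f₂ = −17.0 cm (diverging).
Lens 2: 1/d_i2 = 1/(-17.0) − 1/(74.63) = -0.07222, so d_i2 = -13.85 cm; m₂ = −d_i2/d_o2 = +0.1855.
m = m₁·m₂ = (+0.3403)(+0.1855) = +0.0631.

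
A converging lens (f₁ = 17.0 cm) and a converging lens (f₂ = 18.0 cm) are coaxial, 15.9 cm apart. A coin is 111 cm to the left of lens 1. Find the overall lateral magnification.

Lens 1: 1/d_i1 = 1/(17.0) − 1/(111) = 0.04981, so d_i1 = 20.07 cm; m₁ = −d_i1/d_o1 = -0.1808.
d_o2 = 15.9 − (20.07) = -4.170 cm (virtual object).
Lens 2: 1/d_i2 = 1/(18.0) − 1/(-4.170) = 0.2954, so d_i2 = 3.386 cm; m₂ = −d_i2/d_o2 = +0.8119.
m = m₁·m₂ = (-0.1808)(+0.8119) = -0.147.

m = -0.147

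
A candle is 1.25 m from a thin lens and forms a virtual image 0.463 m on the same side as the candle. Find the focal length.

Virtual image ⇒ d_i = −0.463 m.
1/f = 1/d_o + 1/d_i = 1/(1.25) + 1/(-0.463) = -1.360, so f = -0.735 m.
Since f is negative, the thin lens is diverging.

f = -0.735 m (diverging)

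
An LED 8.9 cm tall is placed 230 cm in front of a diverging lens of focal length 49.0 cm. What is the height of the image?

1.56 cm

For a diverging lens, f = -49.0 cm.
1/d_i = 1/f − 1/d_o = 1/(-49.00) − 1/(230) = -0.02476, so d_i = -40.39 cm.
m = −d_i/d_o = +0.1756.
|h_i| = |m|·h_o = 0.1756 × 8.9 = 1.56 cm. The image is virtual, upright and reduced, on the same side as the object.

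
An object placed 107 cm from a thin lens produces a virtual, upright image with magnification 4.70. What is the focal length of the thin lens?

f = 136 cm (converging)

m = −d_i/d_o ⇒ d_i = −m·d_o = −(+4.70)·(107) = -502.9 cm.
1/f = 1/d_o + 1/d_i = 1/(107) + 1/(-502.9) = 0.007357, so f = 136 cm.
Since f is positive, the thin lens is converging.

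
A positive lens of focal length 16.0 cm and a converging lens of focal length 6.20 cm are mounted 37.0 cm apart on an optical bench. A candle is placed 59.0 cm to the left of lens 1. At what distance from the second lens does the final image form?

10.5 cm

Lens 1: 1/d_i1 = 1/f₁ − 1/d_o1 = 1/(16.0) − 1/(59.0) = 0.04555, so d_i1 = 21.95 cm.
The intermediate image is 21.95 cm to the right of lens 1, which is 37.0 − (21.95) = 15.05 cm to the left of lens 2, so d_o2 = +15.05 cm.
Lens 2: 1/d_i2 = 1/f₂ − 1/d_o2 = 1/(6.20) − 1/(15.05) = 0.09485, so d_i2 = 10.5 cm.
The final image is real, 10.5 cm to the right of lens 2 (overall magnification ≈ 0.26).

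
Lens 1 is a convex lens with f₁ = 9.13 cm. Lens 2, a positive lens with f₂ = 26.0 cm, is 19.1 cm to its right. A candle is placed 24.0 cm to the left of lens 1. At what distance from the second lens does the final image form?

Lens 1: 1/d_i1 = 1/f₁ − 1/d_o1 = 1/(9.13) − 1/(24.0) = 0.06786, so d_i1 = 14.74 cm.
The intermediate image is 14.74 cm to the right of lens 1, which is 19.1 − (14.74) = 4.360 cm to the left of lens 2, so d_o2 = +4.360 cm.
Lens 2: 1/d_i2 = 1/f₂ − 1/d_o2 = 1/(26.0) − 1/(4.360) = -0.1909, so d_i2 = -5.24 cm.
The final image is virtual, 5.24 cm to the left of lens 2 (overall magnification ≈ -0.74).

5.24 cm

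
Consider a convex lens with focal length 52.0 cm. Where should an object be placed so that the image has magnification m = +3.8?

38.3 cm

m = −d_i/d_o ⇒ d_i = −m·d_o.
1/f = 1/d_o + 1/d_i = 1/d_o − 1/(m·d_o) = (1 − 1/m)/d_o, so d_o = f(1 − 1/m) = (52.00)(1 − 1/(+3.8)) = 38.3 cm.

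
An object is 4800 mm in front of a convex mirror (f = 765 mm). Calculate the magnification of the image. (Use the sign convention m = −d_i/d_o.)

m = +0.137

For a convex mirror, f = -765 mm.
1/d_i = 1/f − 1/d_o = 1/(-765.0) − 1/(4800) = -0.001516, so d_i = -659.8 mm.
m = −d_i/d_o = −(-659.8)/(4800) = +0.137.
The image is virtual, upright and reduced, behind the mirror.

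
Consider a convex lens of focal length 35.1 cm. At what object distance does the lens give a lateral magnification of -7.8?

39.6 cm

m = −d_i/d_o ⇒ d_i = −m·d_o.
1/f = 1/d_o + 1/d_i = 1/d_o − 1/(m·d_o) = (1 − 1/m)/d_o, so d_o = f(1 − 1/m) = (35.10)(1 − 1/(-7.8)) = 39.6 cm.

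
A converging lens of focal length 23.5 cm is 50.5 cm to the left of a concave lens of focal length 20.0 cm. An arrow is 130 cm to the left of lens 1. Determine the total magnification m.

m = -0.106

Lens 1: 1/d_i1 = 1/(23.5) − 1/(130) = 0.03486, so d_i1 = 28.69 cm; m₁ = −d_i1/d_o1 = -0.2207.
d_o2 = 50.5 − (28.69) = 21.81 cm.
f₂ = −20.0 cm (diverging).
Lens 2: 1/d_i2 = 1/(-20.0) − 1/(21.81) = -0.09585, so d_i2 = -10.43 cm; m₂ = −d_i2/d_o2 = +0.4784.
m = m₁·m₂ = (-0.2207)(+0.4784) = -0.106.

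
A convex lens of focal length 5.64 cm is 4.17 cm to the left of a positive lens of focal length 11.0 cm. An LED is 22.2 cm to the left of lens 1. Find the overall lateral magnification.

m = -0.260

Lens 1: 1/d_i1 = 1/(5.64) − 1/(22.2) = 0.1323, so d_i1 = 7.561 cm; m₁ = −d_i1/d_o1 = -0.3406.
d_o2 = 4.17 − (7.561) = -3.391 cm (virtual object).
Lens 2: 1/d_i2 = 1/(11.0) − 1/(-3.391) = 0.3858, so d_i2 = 2.592 cm; m₂ = −d_i2/d_o2 = +0.7644.
m = m₁·m₂ = (-0.3406)(+0.7644) = -0.260.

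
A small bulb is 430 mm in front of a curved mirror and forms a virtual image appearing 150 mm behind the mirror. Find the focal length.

f = -230 mm (convex)

Virtual image ⇒ d_i = −150 mm.
1/f = 1/d_o + 1/d_i = 1/(430) + 1/(-150) = -0.004341, so f = -230 mm.
Since f is negative, the curved mirror is convex.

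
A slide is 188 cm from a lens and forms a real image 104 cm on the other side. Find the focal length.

Real image ⇒ d_i = +104 cm.
1/f = 1/d_o + 1/d_i = 1/(188) + 1/(104) = 0.01493, so f = 67.0 cm.
Since f is positive, the lens is converging.

f = 67.0 cm (converging)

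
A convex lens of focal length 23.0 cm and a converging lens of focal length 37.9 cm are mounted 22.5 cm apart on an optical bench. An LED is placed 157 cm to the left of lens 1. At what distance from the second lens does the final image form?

3.98 cm

Lens 1: 1/d_i1 = 1/f₁ − 1/d_o1 = 1/(23.0) − 1/(157) = 0.03711, so d_i1 = 26.95 cm.
The intermediate image is 26.95 cm to the right of lens 1, which lies 4.450 cm to the right of lens 2 — a virtual object — so d_o2 = −4.450 cm.
Lens 2: 1/d_i2 = 1/f₂ − 1/d_o2 = 1/(37.9) − 1/(-4.450) = 0.2511, so d_i2 = 3.98 cm.
The final image is real, 3.98 cm to the right of lens 2 (overall magnification ≈ -0.15).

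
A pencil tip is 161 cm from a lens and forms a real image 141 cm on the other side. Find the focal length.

Real image ⇒ d_i = +141 cm.
1/f = 1/d_o + 1/d_i = 1/(161) + 1/(141) = 0.01330, so f = 75.2 cm.
Since f is positive, the lens is converging.

f = 75.2 cm (converging)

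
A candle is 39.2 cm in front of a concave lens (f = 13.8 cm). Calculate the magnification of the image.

For a concave lens, f = -13.8 cm.
1/d_i = 1/f − 1/d_o = 1/(-13.80) − 1/(39.2) = -0.09797, so d_i = -10.21 cm.
m = −d_i/d_o = −(-10.21)/(39.2) = +0.260.
The image is virtual, upright and reduced, on the same side as the object.

m = +0.260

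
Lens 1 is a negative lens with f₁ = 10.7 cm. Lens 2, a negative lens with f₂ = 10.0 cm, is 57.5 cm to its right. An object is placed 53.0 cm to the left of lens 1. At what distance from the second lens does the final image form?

8.69 cm

Lens 1 is diverging, so f₁ = −10.7 cm.
Lens 1: 1/d_i1 = 1/f₁ − 1/d_o1 = 1/(-10.7) − 1/(53.0) = -0.1123, so d_i1 = -8.903 cm.
The intermediate image is 8.903 cm to the left of lens 1 (virtual), which is 57.5 − (-8.903) = 66.40 cm to the left of lens 2, so d_o2 = +66.40 cm.
Lens 2 is diverging, so f₂ = −10.0 cm.
Lens 2: 1/d_i2 = 1/f₂ − 1/d_o2 = 1/(-10.0) − 1/(66.40) = -0.1151, so d_i2 = -8.69 cm.
The final image is virtual, 8.69 cm to the left of lens 2 (overall magnification ≈ 0.022).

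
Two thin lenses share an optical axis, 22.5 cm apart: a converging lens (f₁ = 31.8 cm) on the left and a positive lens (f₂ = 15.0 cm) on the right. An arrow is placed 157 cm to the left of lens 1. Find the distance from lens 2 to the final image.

Lens 1: 1/d_i1 = 1/f₁ − 1/d_o1 = 1/(31.8) − 1/(157) = 0.02508, so d_i1 = 39.88 cm.
The intermediate image is 39.88 cm to the right of lens 1, which lies 17.38 cm to the right of lens 2 — a virtual object — so d_o2 = −17.38 cm.
Lens 2: 1/d_i2 = 1/f₂ − 1/d_o2 = 1/(15.0) − 1/(-17.38) = 0.1242, so d_i2 = 8.05 cm.
The final image is real, 8.05 cm to the right of lens 2 (overall magnification ≈ -0.12).

8.05 cm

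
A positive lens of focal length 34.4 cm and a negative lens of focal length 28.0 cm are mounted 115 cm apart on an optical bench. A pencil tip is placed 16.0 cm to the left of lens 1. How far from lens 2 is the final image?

Lens 1: 1/d_i1 = 1/f₁ − 1/d_o1 = 1/(34.4) − 1/(16.0) = -0.03343, so d_i1 = -29.91 cm.
The intermediate image is 29.91 cm to the left of lens 1 (virtual), which is 115 − (-29.91) = 144.9 cm to the left of lens 2, so d_o2 = +144.9 cm.
Lens 2 is diverging, so f₂ = −28.0 cm.
Lens 2: 1/d_i2 = 1/f₂ − 1/d_o2 = 1/(-28.0) − 1/(144.9) = -0.04262, so d_i2 = -23.5 cm.
The final image is virtual, 23.5 cm to the left of lens 2 (overall magnification ≈ 0.30).

23.5 cm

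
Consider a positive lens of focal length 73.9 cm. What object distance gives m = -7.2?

84.2 cm

m = −d_i/d_o ⇒ d_i = −m·d_o.
1/f = 1/d_o + 1/d_i = 1/d_o − 1/(m·d_o) = (1 − 1/m)/d_o, so d_o = f(1 − 1/m) = (73.90)(1 − 1/(-7.2)) = 84.2 cm.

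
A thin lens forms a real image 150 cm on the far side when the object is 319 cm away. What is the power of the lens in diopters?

d_i = +150 cm.
1/f = 1/d_o + 1/d_i = 1/(319) + 1/(150) = 0.009801 cm⁻¹.
f = 102.0 cm = 1.020 m, so P = 1/f = +0.980 D.

P = +0.980 D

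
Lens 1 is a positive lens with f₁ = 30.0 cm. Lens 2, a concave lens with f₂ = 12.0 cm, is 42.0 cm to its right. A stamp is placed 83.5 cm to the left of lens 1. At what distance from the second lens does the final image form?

Lens 1: 1/d_i1 = 1/f₁ − 1/d_o1 = 1/(30.0) − 1/(83.5) = 0.02136, so d_i1 = 46.82 cm.
The intermediate image is 46.82 cm to the right of lens 1, which lies 4.820 cm to the right of lens 2 — a virtual object — so d_o2 = −4.820 cm.
Lens 2 is diverging, so f₂ = −12.0 cm.
Lens 2: 1/d_i2 = 1/f₂ − 1/d_o2 = 1/(-12.0) − 1/(-4.820) = 0.1241, so d_i2 = 8.06 cm.
The final image is real, 8.06 cm to the right of lens 2 (overall magnification ≈ -0.94).

8.06 cm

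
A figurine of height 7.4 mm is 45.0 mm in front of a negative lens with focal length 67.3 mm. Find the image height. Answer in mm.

For a negative lens, f = -67.3 mm.
1/d_i = 1/f − 1/d_o = 1/(-67.30) − 1/(45.0) = -0.03708, so d_i = -26.97 mm.
m = −d_i/d_o = +0.5993.
|h_i| = |m|·h_o = 0.5993 × 7.4 = 4.43 mm. The image is virtual, upright and reduced, on the same side as the object.

4.43 mm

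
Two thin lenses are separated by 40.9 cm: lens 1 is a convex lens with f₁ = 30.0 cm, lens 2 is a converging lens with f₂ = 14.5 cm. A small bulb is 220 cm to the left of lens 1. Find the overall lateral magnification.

m = -0.275

Lens 1: 1/d_i1 = 1/(30.0) − 1/(220) = 0.02879, so d_i1 = 34.74 cm; m₁ = −d_i1/d_o1 = -0.1579.
d_o2 = 40.9 − (34.74) = 6.160 cm.
Lens 2: 1/d_i2 = 1/(14.5) − 1/(6.160) = -0.09337, so d_i2 = -10.71 cm; m₂ = −d_i2/d_o2 = +1.739.
m = m₁·m₂ = (-0.1579)(+1.739) = -0.275.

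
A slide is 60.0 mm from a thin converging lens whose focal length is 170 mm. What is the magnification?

1/d_i = 1/f − 1/d_o = 1/(170.0) − 1/(60.0) = -0.01078, so d_i = -92.73 mm.
m = −d_i/d_o = −(-92.73)/(60.0) = +1.55.
The image is virtual, upright and enlarged, on the same side as the object.

m = +1.55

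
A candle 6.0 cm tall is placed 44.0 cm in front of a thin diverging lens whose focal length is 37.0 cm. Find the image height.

2.74 cm

For a diverging lens, f = -37.0 cm.
1/d_i = 1/f − 1/d_o = 1/(-37.00) − 1/(44.0) = -0.04975, so d_i = -20.10 cm.
m = −d_i/d_o = +0.4568.
|h_i| = |m|·h_o = 0.4568 × 6.0 = 2.74 cm. The image is virtual, upright and reduced, on the same side as the object.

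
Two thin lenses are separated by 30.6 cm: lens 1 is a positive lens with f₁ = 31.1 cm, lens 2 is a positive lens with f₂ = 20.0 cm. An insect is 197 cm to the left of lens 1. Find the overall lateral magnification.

m = -0.142

Lens 1: 1/d_i1 = 1/(31.1) − 1/(197) = 0.02708, so d_i1 = 36.93 cm; m₁ = −d_i1/d_o1 = -0.1875.
d_o2 = 30.6 − (36.93) = -6.330 cm (virtual object).
Lens 2: 1/d_i2 = 1/(20.0) − 1/(-6.330) = 0.2080, so d_i2 = 4.808 cm; m₂ = −d_i2/d_o2 = +0.7596.
m = m₁·m₂ = (-0.1875)(+0.7596) = -0.142.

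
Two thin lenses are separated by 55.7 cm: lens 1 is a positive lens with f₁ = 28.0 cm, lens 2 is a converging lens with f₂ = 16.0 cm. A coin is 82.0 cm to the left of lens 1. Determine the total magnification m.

Lens 1: 1/d_i1 = 1/(28.0) − 1/(82.0) = 0.02352, so d_i1 = 42.52 cm; m₁ = −d_i1/d_o1 = -0.5185.
d_o2 = 55.7 − (42.52) = 13.18 cm.
Lens 2: 1/d_i2 = 1/(16.0) − 1/(13.18) = -0.01337, so d_i2 = -74.78 cm; m₂ = −d_i2/d_o2 = +5.674.
m = m₁·m₂ = (-0.5185)(+5.674) = -2.94.

m = -2.94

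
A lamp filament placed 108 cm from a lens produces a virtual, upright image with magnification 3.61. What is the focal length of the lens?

f = 149 cm (converging)

m = −d_i/d_o ⇒ d_i = −m·d_o = −(+3.61)·(108) = -389.9 cm.
1/f = 1/d_o + 1/d_i = 1/(108) + 1/(-389.9) = 0.006694, so f = 149 cm.
Since f is positive, the lens is converging.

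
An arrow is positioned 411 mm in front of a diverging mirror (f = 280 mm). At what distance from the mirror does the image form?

167 mm

For a diverging mirror, f = -280 mm.
Mirror equation: 1/s_i = 1/f − 1/s_o = 1/(-280.0) − 1/(411) = -0.003571 − 0.002433 = -0.006005, so s_i = -167 mm.
The image is virtual, upright and reduced, behind the mirror.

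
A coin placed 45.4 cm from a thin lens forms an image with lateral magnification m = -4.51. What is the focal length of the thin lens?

m = −d_i/d_o ⇒ d_i = −m·d_o = −(-4.51)·(45.4) = 204.8 cm.
1/f = 1/d_o + 1/d_i = 1/(45.4) + 1/(204.8) = 0.02691, so f = 37.2 cm.
Since f is positive, the thin lens is converging.

f = 37.2 cm (converging)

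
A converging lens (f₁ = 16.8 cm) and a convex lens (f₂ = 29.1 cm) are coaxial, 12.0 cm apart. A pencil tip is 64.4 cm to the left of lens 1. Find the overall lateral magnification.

Lens 1: 1/d_i1 = 1/(16.8) − 1/(64.4) = 0.04400, so d_i1 = 22.73 cm; m₁ = −d_i1/d_o1 = -0.3530.
d_o2 = 12.0 − (22.73) = -10.73 cm (virtual object).
Lens 2: 1/d_i2 = 1/(29.1) − 1/(-10.73) = 0.1276, so d_i2 = 7.839 cm; m₂ = −d_i2/d_o2 = +0.7306.
m = m₁·m₂ = (-0.3530)(+0.7306) = -0.258.

m = -0.258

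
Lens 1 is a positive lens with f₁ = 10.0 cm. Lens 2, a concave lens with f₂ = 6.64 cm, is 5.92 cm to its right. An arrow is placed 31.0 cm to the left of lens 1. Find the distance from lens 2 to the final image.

26.7 cm

Lens 1: 1/d_i1 = 1/f₁ − 1/d_o1 = 1/(10.0) − 1/(31.0) = 0.06774, so d_i1 = 14.76 cm.
The intermediate image is 14.76 cm to the right of lens 1, which lies 8.840 cm to the right of lens 2 — a virtual object — so d_o2 = −8.840 cm.
Lens 2 is diverging, so f₂ = −6.64 cm.
Lens 2: 1/d_i2 = 1/f₂ − 1/d_o2 = 1/(-6.64) − 1/(-8.840) = -0.03748, so d_i2 = -26.7 cm.
The final image is virtual, 26.7 cm to the left of lens 2 (overall magnification ≈ 1.4).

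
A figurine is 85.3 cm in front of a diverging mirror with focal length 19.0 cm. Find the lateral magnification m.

For a diverging mirror, f = -19.0 cm.
1/d_i = 1/f − 1/d_o = 1/(-19.00) − 1/(85.3) = -0.06435, so d_i = -15.54 cm.
m = −d_i/d_o = −(-15.54)/(85.3) = +0.182.
The image is virtual, upright and reduced, behind the mirror.

m = +0.182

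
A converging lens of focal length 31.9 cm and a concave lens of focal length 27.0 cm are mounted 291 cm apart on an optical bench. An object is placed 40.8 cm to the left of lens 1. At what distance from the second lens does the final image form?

Lens 1: 1/d_i1 = 1/f₁ − 1/d_o1 = 1/(31.9) − 1/(40.8) = 0.006838, so d_i1 = 146.2 cm.
The intermediate image is 146.2 cm to the right of lens 1, which is 291 − (146.2) = 144.8 cm to the left of lens 2, so d_o2 = +144.8 cm.
Lens 2 is diverging, so f₂ = −27.0 cm.
Lens 2: 1/d_i2 = 1/f₂ − 1/d_o2 = 1/(-27.0) − 1/(144.8) = -0.04394, so d_i2 = -22.8 cm.
The final image is virtual, 22.8 cm to the left of lens 2 (overall magnification ≈ -0.56).

22.8 cm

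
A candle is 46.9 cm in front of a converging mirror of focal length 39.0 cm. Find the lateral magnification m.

1/d_i = 1/f − 1/d_o = 1/(39.00) − 1/(46.9) = 0.004319, so d_i = 231.5 cm.
m = −d_i/d_o = −(231.5)/(46.9) = -4.94.
The image is real, inverted and enlarged, in front of the mirror.

m = -4.94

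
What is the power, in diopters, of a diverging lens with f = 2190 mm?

For a diverging lens, f = −2190 mm.
f = -219 cm = -2.19 m.
P = 1/f = 1/(-2.19 m) = -0.457 D.

P = -0.457 D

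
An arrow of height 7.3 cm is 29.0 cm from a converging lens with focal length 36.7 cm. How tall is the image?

1/d_i = 1/f − 1/d_o = 1/(36.70) − 1/(29.0) = -0.007235, so d_i = -138.2 cm.
m = −d_i/d_o = +4.766.
|h_i| = |m|·h_o = 4.766 × 7.3 = 34.8 cm. The image is virtual, upright and enlarged, on the same side as the object.

34.8 cm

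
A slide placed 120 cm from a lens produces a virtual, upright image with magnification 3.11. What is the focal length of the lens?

f = 177 cm (converging)

m = −d_i/d_o ⇒ d_i = −m·d_o = −(+3.11)·(120) = -373.2 cm.
1/f = 1/d_o + 1/d_i = 1/(120) + 1/(-373.2) = 0.005654, so f = 177 cm.
Since f is positive, the lens is converging.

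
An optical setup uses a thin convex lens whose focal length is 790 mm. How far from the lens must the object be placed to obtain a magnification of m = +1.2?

m = −d_i/d_o ⇒ d_i = −m·d_o.
1/f = 1/d_o + 1/d_i = 1/d_o − 1/(m·d_o) = (1 − 1/m)/d_o, so d_o = f(1 − 1/m) = (790.0)(1 − 1/(+1.2)) = 132 mm.

132 mm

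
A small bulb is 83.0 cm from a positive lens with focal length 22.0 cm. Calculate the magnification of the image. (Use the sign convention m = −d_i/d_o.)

m = -0.361

1/d_i = 1/f − 1/d_o = 1/(22.00) − 1/(83.0) = 0.03341, so d_i = 29.93 cm.
m = −d_i/d_o = −(29.93)/(83.0) = -0.361.
The image is real, inverted and reduced, on the far side of the lens.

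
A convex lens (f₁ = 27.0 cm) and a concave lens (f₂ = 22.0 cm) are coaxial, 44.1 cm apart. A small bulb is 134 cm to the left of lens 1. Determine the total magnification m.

Lens 1: 1/d_i1 = 1/(27.0) − 1/(134) = 0.02957, so d_i1 = 33.81 cm; m₁ = −d_i1/d_o1 = -0.2523.
d_o2 = 44.1 − (33.81) = 10.29 cm.
f₂ = −22.0 cm (diverging).
Lens 2: 1/d_i2 = 1/(-22.0) − 1/(10.29) = -0.1426, so d_i2 = -7.011 cm; m₂ = −d_i2/d_o2 = +0.6813.
m = m₁·m₂ = (-0.2523)(+0.6813) = -0.172.

m = -0.172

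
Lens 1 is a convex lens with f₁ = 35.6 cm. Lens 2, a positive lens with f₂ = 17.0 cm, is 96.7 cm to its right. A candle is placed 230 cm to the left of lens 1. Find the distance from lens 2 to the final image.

24.7 cm

Lens 1: 1/d_i1 = 1/f₁ − 1/d_o1 = 1/(35.6) − 1/(230) = 0.02374, so d_i1 = 42.12 cm.
The intermediate image is 42.12 cm to the right of lens 1, which is 96.7 − (42.12) = 54.58 cm to the left of lens 2, so d_o2 = +54.58 cm.
Lens 2: 1/d_i2 = 1/f₂ − 1/d_o2 = 1/(17.0) − 1/(54.58) = 0.04050, so d_i2 = 24.7 cm.
The final image is real, 24.7 cm to the right of lens 2 (overall magnification ≈ 0.083).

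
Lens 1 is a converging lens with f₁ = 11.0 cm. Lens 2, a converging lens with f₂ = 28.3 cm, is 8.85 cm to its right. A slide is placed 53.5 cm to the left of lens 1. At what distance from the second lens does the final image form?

Lens 1: 1/d_i1 = 1/f₁ − 1/d_o1 = 1/(11.0) − 1/(53.5) = 0.07222, so d_i1 = 13.85 cm.
The intermediate image is 13.85 cm to the right of lens 1, which lies 5.000 cm to the right of lens 2 — a virtual object — so d_o2 = −5.000 cm.
Lens 2: 1/d_i2 = 1/f₂ − 1/d_o2 = 1/(28.3) − 1/(-5.000) = 0.2353, so d_i2 = 4.25 cm.
The final image is real, 4.25 cm to the right of lens 2 (overall magnification ≈ -0.22).

4.25 cm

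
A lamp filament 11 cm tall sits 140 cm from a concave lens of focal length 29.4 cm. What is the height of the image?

For a concave lens, f = -29.4 cm.
1/d_i = 1/f − 1/d_o = 1/(-29.40) − 1/(140) = -0.04116, so d_i = -24.30 cm.
m = −d_i/d_o = +0.1736.
|h_i| = |m|·h_o = 0.1736 × 11 = 1.91 cm. The image is virtual, upright and reduced, on the same side as the object.

1.91 cm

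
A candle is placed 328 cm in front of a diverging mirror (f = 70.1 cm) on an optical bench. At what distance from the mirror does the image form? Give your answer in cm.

For a diverging mirror, f = -70.1 cm.
Mirror equation: 1/q = 1/f − 1/p = 1/(-70.10) − 1/(328) = -0.01427 − 0.003049 = -0.01731, so q = -57.8 cm.
The image is virtual, upright and reduced, behind the mirror.

57.8 cm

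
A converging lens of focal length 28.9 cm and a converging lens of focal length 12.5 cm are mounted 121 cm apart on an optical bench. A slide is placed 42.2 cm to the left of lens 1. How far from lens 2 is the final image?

21.8 cm

Lens 1: 1/d_i1 = 1/f₁ − 1/d_o1 = 1/(28.9) − 1/(42.2) = 0.01091, so d_i1 = 91.70 cm.
The intermediate image is 91.70 cm to the right of lens 1, which is 121 − (91.70) = 29.30 cm to the left of lens 2, so d_o2 = +29.30 cm.
Lens 2: 1/d_i2 = 1/f₂ − 1/d_o2 = 1/(12.5) − 1/(29.30) = 0.04587, so d_i2 = 21.8 cm.
The final image is real, 21.8 cm to the right of lens 2 (overall magnification ≈ 1.6).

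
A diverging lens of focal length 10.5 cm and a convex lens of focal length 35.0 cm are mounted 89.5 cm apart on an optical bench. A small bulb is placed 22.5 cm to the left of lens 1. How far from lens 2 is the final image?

Lens 1 is diverging, so f₁ = −10.5 cm.
Lens 1: 1/d_i1 = 1/f₁ − 1/d_o1 = 1/(-10.5) − 1/(22.5) = -0.1397, so d_i1 = -7.159 cm.
The intermediate image is 7.159 cm to the left of lens 1 (virtual), which is 89.5 − (-7.159) = 96.66 cm to the left of lens 2, so d_o2 = +96.66 cm.
Lens 2: 1/d_i2 = 1/f₂ − 1/d_o2 = 1/(35.0) − 1/(96.66) = 0.01823, so d_i2 = 54.9 cm.
The final image is real, 54.9 cm to the right of lens 2 (overall magnification ≈ -0.18).

54.9 cm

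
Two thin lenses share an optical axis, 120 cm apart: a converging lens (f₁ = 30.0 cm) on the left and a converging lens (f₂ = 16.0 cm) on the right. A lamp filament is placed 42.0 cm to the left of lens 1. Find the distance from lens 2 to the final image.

Lens 1: 1/d_i1 = 1/f₁ − 1/d_o1 = 1/(30.0) − 1/(42.0) = 0.009524, so d_i1 = 105.0 cm.
The intermediate image is 105.0 cm to the right of lens 1, which is 120 − (105.0) = 15.00 cm to the left of lens 2, so d_o2 = +15.00 cm.
Lens 2: 1/d_i2 = 1/f₂ − 1/d_o2 = 1/(16.0) − 1/(15.00) = -0.004167, so d_i2 = -240 cm.
The final image is virtual, 240 cm to the left of lens 2 (overall magnification ≈ -40).

240 cm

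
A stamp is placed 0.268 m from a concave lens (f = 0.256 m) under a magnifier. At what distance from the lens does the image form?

For a concave lens, f = -0.256 m.
Lens equation: 1/v = 1/f − 1/u = 1/(-0.2560) − 1/(0.268) = -3.906 − 3.731 = -7.638, so v = -0.131 m.
The image is virtual, upright and reduced, on the same side as the object.

0.131 m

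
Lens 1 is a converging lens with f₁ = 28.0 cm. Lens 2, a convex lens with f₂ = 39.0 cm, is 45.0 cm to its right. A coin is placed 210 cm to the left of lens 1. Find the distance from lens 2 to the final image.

18.8 cm

Lens 1: 1/d_i1 = 1/f₁ − 1/d_o1 = 1/(28.0) − 1/(210) = 0.03095, so d_i1 = 32.31 cm.
The intermediate image is 32.31 cm to the right of lens 1, which is 45.0 − (32.31) = 12.69 cm to the left of lens 2, so d_o2 = +12.69 cm.
Lens 2: 1/d_i2 = 1/f₂ − 1/d_o2 = 1/(39.0) − 1/(12.69) = -0.05316, so d_i2 = -18.8 cm.
The final image is virtual, 18.8 cm to the left of lens 2 (overall magnification ≈ -0.23).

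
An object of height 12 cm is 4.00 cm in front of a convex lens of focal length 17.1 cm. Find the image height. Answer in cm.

15.7 cm

1/d_i = 1/f − 1/d_o = 1/(17.10) − 1/(4.00) = -0.1915, so d_i = -5.221 cm.
m = −d_i/d_o = +1.305.
|h_i| = |m|·h_o = 1.305 × 12 = 15.7 cm. The image is virtual, upright and enlarged, on the same side as the object.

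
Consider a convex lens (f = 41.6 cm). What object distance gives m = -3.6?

53.2 cm

m = −d_i/d_o ⇒ d_i = −m·d_o.
1/f = 1/d_o + 1/d_i = 1/d_o − 1/(m·d_o) = (1 − 1/m)/d_o, so d_o = f(1 − 1/m) = (41.60)(1 − 1/(-3.6)) = 53.2 cm.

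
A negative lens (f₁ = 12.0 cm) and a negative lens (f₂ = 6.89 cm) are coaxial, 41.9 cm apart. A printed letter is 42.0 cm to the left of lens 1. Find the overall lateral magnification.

m = +0.0263

f₁ = −12.0 cm (diverging).
Lens 1: 1/d_i1 = 1/(-12.0) − 1/(42.0) = -0.1071, so d_i1 = -9.333 cm; m₁ = −d_i1/d_o1 = +0.2222.
d_o2 = 41.9 − (-9.333) = 51.23 cm.
f₂ = −6.89 cm (diverging).
Lens 2: 1/d_i2 = 1/(-6.89) − 1/(51.23) = -0.1647, so d_i2 = -6.073 cm; m₂ = −d_i2/d_o2 = +0.1185.
m = m₁·m₂ = (+0.2222)(+0.1185) = +0.0263.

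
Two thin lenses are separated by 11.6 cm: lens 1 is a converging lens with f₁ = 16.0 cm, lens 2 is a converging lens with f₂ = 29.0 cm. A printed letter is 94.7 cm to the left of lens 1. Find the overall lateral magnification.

Lens 1: 1/d_i1 = 1/(16.0) − 1/(94.7) = 0.05194, so d_i1 = 19.25 cm; m₁ = −d_i1/d_o1 = -0.2033.
d_o2 = 11.6 − (19.25) = -7.650 cm (virtual object).
Lens 2: 1/d_i2 = 1/(29.0) − 1/(-7.650) = 0.1652, so d_i2 = 6.053 cm; m₂ = −d_i2/d_o2 = +0.7913.
m = m₁·m₂ = (-0.2033)(+0.7913) = -0.161.

m = -0.161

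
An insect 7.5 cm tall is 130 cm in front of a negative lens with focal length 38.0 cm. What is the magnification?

m = +0.226

For a negative lens, f = -38.0 cm.
1/d_i = 1/f − 1/d_o = 1/(-38.00) − 1/(130) = -0.03401, so d_i = -29.40 cm.
m = −d_i/d_o = −(-29.40)/(130) = +0.226.
The image is virtual, upright and reduced, on the same side as the object.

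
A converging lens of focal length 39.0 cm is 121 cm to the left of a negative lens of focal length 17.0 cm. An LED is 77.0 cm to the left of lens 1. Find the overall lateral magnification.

m = -0.296

Lens 1: 1/d_i1 = 1/(39.0) − 1/(77.0) = 0.01265, so d_i1 = 79.03 cm; m₁ = −d_i1/d_o1 = -1.026.
d_o2 = 121 − (79.03) = 41.97 cm.
f₂ = −17.0 cm (diverging).
Lens 2: 1/d_i2 = 1/(-17.0) − 1/(41.97) = -0.08265, so d_i2 = -12.10 cm; m₂ = −d_i2/d_o2 = +0.2883.
m = m₁·m₂ = (-1.026)(+0.2883) = -0.296.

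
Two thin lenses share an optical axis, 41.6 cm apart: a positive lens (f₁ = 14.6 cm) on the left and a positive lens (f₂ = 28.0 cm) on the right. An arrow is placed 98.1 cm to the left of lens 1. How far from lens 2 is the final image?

193 cm

Lens 1: 1/d_i1 = 1/f₁ − 1/d_o1 = 1/(14.6) − 1/(98.1) = 0.05830, so d_i1 = 17.15 cm.
The intermediate image is 17.15 cm to the right of lens 1, which is 41.6 − (17.15) = 24.45 cm to the left of lens 2, so d_o2 = +24.45 cm.
Lens 2: 1/d_i2 = 1/f₂ − 1/d_o2 = 1/(28.0) − 1/(24.45) = -0.005186, so d_i2 = -193 cm.
The final image is virtual, 193 cm to the left of lens 2 (overall magnification ≈ -1.4).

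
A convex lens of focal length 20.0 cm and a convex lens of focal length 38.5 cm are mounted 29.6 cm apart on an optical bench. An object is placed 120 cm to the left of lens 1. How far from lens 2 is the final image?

6.55 cm

Lens 1: 1/d_i1 = 1/f₁ − 1/d_o1 = 1/(20.0) − 1/(120) = 0.04167, so d_i1 = 24.00 cm.
The intermediate image is 24.00 cm to the right of lens 1, which is 29.6 − (24.00) = 5.600 cm to the left of lens 2, so d_o2 = +5.600 cm.
Lens 2: 1/d_i2 = 1/f₂ − 1/d_o2 = 1/(38.5) − 1/(5.600) = -0.1526, so d_i2 = -6.55 cm.
The final image is virtual, 6.55 cm to the left of lens 2 (overall magnification ≈ -0.23).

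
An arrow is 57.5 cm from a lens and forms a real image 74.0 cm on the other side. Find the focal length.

f = 32.4 cm (converging)

Real image ⇒ d_i = +74.0 cm.
1/f = 1/d_o + 1/d_i = 1/(57.5) + 1/(74.0) = 0.03090, so f = 32.4 cm.
Since f is positive, the lens is converging.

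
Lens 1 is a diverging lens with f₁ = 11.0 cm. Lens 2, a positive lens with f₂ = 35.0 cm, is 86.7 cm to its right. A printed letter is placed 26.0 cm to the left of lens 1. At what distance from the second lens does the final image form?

55.6 cm

Lens 1 is diverging, so f₁ = −11.0 cm.
Lens 1: 1/d_i1 = 1/f₁ − 1/d_o1 = 1/(-11.0) − 1/(26.0) = -0.1294, so d_i1 = -7.730 cm.
The intermediate image is 7.730 cm to the left of lens 1 (virtual), which is 86.7 − (-7.730) = 94.43 cm to the left of lens 2, so d_o2 = +94.43 cm.
Lens 2: 1/d_i2 = 1/f₂ − 1/d_o2 = 1/(35.0) − 1/(94.43) = 0.01798, so d_i2 = 55.6 cm.
The final image is real, 55.6 cm to the right of lens 2 (overall magnification ≈ -0.18).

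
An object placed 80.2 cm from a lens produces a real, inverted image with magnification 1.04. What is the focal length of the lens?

f = 40.9 cm (converging)

m = −d_i/d_o ⇒ d_i = −m·d_o = −(-1.04)·(80.2) = 83.41 cm.
1/f = 1/d_o + 1/d_i = 1/(80.2) + 1/(83.41) = 0.02446, so f = 40.9 cm.
Since f is positive, the lens is converging.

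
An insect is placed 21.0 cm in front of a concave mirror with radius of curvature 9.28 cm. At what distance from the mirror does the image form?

5.96 cm

f = R/2 = 9.28/2 = 4.640 cm.
Mirror equation: 1/q = 1/f − 1/p = 1/(4.640) − 1/(21.0) = 0.2155 − 0.04762 = 0.1679, so q = 5.96 cm.
The image is real, inverted and reduced, in front of the mirror.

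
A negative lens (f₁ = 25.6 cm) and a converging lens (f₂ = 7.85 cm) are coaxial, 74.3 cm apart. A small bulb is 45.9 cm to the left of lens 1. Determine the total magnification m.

f₁ = −25.6 cm (diverging).
Lens 1: 1/d_i1 = 1/(-25.6) − 1/(45.9) = -0.06085, so d_i1 = -16.43 cm; m₁ = −d_i1/d_o1 = +0.3580.
d_o2 = 74.3 − (-16.43) = 90.73 cm.
Lens 2: 1/d_i2 = 1/(7.85) − 1/(90.73) = 0.1164, so d_i2 = 8.594 cm; m₂ = −d_i2/d_o2 = -0.09472.
m = m₁·m₂ = (+0.3580)(-0.09472) = -0.0339.

m = -0.0339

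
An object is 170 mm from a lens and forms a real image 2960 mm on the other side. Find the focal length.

Real image ⇒ d_i = +2960 mm.
1/f = 1/d_o + 1/d_i = 1/(170) + 1/(2960) = 0.006220, so f = 161 mm.
Since f is positive, the lens is converging.

f = 161 mm (converging)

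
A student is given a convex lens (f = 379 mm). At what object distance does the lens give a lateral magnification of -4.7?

m = −d_i/d_o ⇒ d_i = −m·d_o.
1/f = 1/d_o + 1/d_i = 1/d_o − 1/(m·d_o) = (1 − 1/m)/d_o, so d_o = f(1 − 1/m) = (379.0)(1 − 1/(-4.7)) = 460 mm.

460 mm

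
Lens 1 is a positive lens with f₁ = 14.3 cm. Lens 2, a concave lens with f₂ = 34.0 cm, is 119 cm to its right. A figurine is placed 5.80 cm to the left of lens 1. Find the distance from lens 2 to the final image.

26.9 cm

Lens 1: 1/d_i1 = 1/f₁ − 1/d_o1 = 1/(14.3) − 1/(5.80) = -0.1025, so d_i1 = -9.758 cm.
The intermediate image is 9.758 cm to the left of lens 1 (virtual), which is 119 − (-9.758) = 128.8 cm to the left of lens 2, so d_o2 = +128.8 cm.
Lens 2 is diverging, so f₂ = −34.0 cm.
Lens 2: 1/d_i2 = 1/f₂ − 1/d_o2 = 1/(-34.0) − 1/(128.8) = -0.03718, so d_i2 = -26.9 cm.
The final image is virtual, 26.9 cm to the left of lens 2 (overall magnification ≈ 0.35).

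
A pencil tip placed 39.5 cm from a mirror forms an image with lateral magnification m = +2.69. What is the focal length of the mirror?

m = −d_i/d_o ⇒ d_i = −m·d_o = −(+2.69)·(39.5) = -106.3 cm.
1/f = 1/d_o + 1/d_i = 1/(39.5) + 1/(-106.3) = 0.01591, so f = 62.9 cm.
Since f is positive, the mirror is concave.

f = 62.9 cm (concave)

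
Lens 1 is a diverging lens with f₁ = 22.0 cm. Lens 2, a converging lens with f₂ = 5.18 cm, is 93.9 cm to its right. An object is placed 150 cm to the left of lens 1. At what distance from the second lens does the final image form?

Lens 1 is diverging, so f₁ = −22.0 cm.
Lens 1: 1/d_i1 = 1/f₁ − 1/d_o1 = 1/(-22.0) − 1/(150) = -0.05212, so d_i1 = -19.19 cm.
The intermediate image is 19.19 cm to the left of lens 1 (virtual), which is 93.9 − (-19.19) = 113.1 cm to the left of lens 2, so d_o2 = +113.1 cm.
Lens 2: 1/d_i2 = 1/f₂ − 1/d_o2 = 1/(5.18) − 1/(113.1) = 0.1842, so d_i2 = 5.43 cm.
The final image is real, 5.43 cm to the right of lens 2 (overall magnification ≈ -0.0061).

5.43 cm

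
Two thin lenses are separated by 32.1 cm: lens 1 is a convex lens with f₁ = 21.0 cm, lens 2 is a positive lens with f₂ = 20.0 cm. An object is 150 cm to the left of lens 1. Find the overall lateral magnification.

m = -0.264

Lens 1: 1/d_i1 = 1/(21.0) − 1/(150) = 0.04095, so d_i1 = 24.42 cm; m₁ = −d_i1/d_o1 = -0.1628.
d_o2 = 32.1 − (24.42) = 7.680 cm.
Lens 2: 1/d_i2 = 1/(20.0) − 1/(7.680) = -0.08021, so d_i2 = -12.47 cm; m₂ = −d_i2/d_o2 = +1.623.
m = m₁·m₂ = (-0.1628)(+1.623) = -0.264.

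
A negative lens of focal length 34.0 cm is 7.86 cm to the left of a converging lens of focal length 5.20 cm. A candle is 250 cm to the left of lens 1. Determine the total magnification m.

m = -0.0191

f₁ = −34.0 cm (diverging).
Lens 1: 1/d_i1 = 1/(-34.0) − 1/(250) = -0.03341, so d_i1 = -29.93 cm; m₁ = −d_i1/d_o1 = +0.1197.
d_o2 = 7.86 − (-29.93) = 37.79 cm.
Lens 2: 1/d_i2 = 1/(5.20) − 1/(37.79) = 0.1658, so d_i2 = 6.030 cm; m₂ = −d_i2/d_o2 = -0.1596.
m = m₁·m₂ = (+0.1197)(-0.1596) = -0.0191.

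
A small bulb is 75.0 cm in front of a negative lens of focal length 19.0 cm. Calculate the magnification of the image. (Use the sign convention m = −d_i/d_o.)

For a negative lens, f = -19.0 cm.
1/d_i = 1/f − 1/d_o = 1/(-19.00) − 1/(75.0) = -0.06596, so d_i = -15.16 cm.
m = −d_i/d_o = −(-15.16)/(75.0) = +0.202.
The image is virtual, upright and reduced, on the same side as the object.

m = +0.202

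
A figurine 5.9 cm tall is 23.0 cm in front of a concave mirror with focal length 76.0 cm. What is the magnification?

m = +1.43

1/d_i = 1/f − 1/d_o = 1/(76.00) − 1/(23.0) = -0.03032, so d_i = -32.98 cm.
m = −d_i/d_o = −(-32.98)/(23.0) = +1.43.
The image is virtual, upright and enlarged, behind the mirror.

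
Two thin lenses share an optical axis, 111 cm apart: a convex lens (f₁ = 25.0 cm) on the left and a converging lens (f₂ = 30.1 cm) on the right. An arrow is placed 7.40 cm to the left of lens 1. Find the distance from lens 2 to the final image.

40.0 cm

Lens 1: 1/d_i1 = 1/f₁ − 1/d_o1 = 1/(25.0) − 1/(7.40) = -0.09514, so d_i1 = -10.51 cm.
The intermediate image is 10.51 cm to the left of lens 1 (virtual), which is 111 − (-10.51) = 121.5 cm to the left of lens 2, so d_o2 = +121.5 cm.
Lens 2: 1/d_i2 = 1/f₂ − 1/d_o2 = 1/(30.1) − 1/(121.5) = 0.02499, so d_i2 = 40.0 cm.
The final image is real, 40.0 cm to the right of lens 2 (overall magnification ≈ -0.47).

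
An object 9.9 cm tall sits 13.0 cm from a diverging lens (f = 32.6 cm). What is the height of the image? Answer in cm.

7.08 cm

For a diverging lens, f = -32.6 cm.
1/d_i = 1/f − 1/d_o = 1/(-32.60) − 1/(13.0) = -0.1076, so d_i = -9.294 cm.
m = −d_i/d_o = +0.7149.
|h_i| = |m|·h_o = 0.7149 × 9.9 = 7.08 cm. The image is virtual, upright and reduced, on the same side as the object.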